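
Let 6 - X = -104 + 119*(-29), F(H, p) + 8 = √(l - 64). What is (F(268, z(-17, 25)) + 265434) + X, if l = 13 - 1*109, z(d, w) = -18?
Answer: 268987 + 4*I*√10 ≈ 2.6899e+5 + 12.649*I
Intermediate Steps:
l = -96 (l = 13 - 109 = -96)
F(H, p) = -8 + 4*I*√10 (F(H, p) = -8 + √(-96 - 64) = -8 + √(-160) = -8 + 4*I*√10)
X = 3561 (X = 6 - (-104 + 119*(-29)) = 6 - (-104 - 3451) = 6 - 1*(-3555) = 6 + 3555 = 3561)
(F(268, z(-17, 25)) + 265434) + X = ((-8 + 4*I*√10) + 265434) + 3561 = (265426 + 4*I*√10) + 3561 = 268987 + 4*I*√10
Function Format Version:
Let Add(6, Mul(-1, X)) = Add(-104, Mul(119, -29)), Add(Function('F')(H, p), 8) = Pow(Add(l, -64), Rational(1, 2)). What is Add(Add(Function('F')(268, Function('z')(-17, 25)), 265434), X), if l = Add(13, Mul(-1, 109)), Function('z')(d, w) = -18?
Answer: Add(268987, Mul(4, I, Pow(10, Rational(1, 2)))) ≈ Add(2.6899e+5, Mul(12.649, I))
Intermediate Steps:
l = -96 (l = Add(13, -109) = -96)
Function('F')(H, p) = Add(-8, Mul(4, I, Pow(10, Rational(1, 2)))) (Function('F')(H, p) = Add(-8, Pow(Add(-96, -64), Rational(1, 2))) = Add(-8, Pow(-160, Rational(1, 2))) = Add(-8, Mul(4, I, Pow(10, Rational(1, 2)))))
X = 3561 (X = Add(6, Mul(-1, Add(-104, Mul(119, -29)))) = Add(6, Mul(-1, Add(-104, -3451))) = Add(6, Mul(-1, -3555)) = Add(6, 3555) = 3561)
Add(Add(Function('F')(268, Function('z')(-17, 25)), 265434), X) = Add(Add(Add(-8, Mul(4, I, Pow(10, Rational(1, 2)))), 265434), 3561) = Add(Add(265426, Mul(4, I, Pow(10, Rational(1, 2)))), 3561) = Add(268987, Mul(4, I, Pow(10, Rational(1, 2))))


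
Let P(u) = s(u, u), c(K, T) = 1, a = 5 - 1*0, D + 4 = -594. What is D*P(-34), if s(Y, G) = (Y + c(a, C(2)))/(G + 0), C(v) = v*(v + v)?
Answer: -9867/17 ≈ -580.41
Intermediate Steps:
D = -598 (D = -4 - 594 = -598)
a = 5 (a = 5 + 0 = 5)
C(v) = 2*v**2 (C(v) = v*(2*v) = 2*v**2)
s(Y, G) = (1 + Y)/G (s(Y, G) = (Y + 1)/(G + 0) = (1 + Y)/G)
P(u) = (1 + u)/u
D*P(-34) = -598*(1 - 34)/(-34) = -(-299)*(-33)/17 = -598*33/34 = -9867/17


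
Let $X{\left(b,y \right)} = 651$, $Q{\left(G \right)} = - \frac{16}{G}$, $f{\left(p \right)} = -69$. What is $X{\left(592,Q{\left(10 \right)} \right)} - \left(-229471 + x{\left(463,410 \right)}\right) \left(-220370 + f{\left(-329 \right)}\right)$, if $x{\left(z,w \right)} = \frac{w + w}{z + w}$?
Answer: $- \frac{44159963004034}{873} \approx -5.0584 \cdot 10^{10}$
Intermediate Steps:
$x{\left(z,w \right)} = \frac{2 w}{w + z}$
$X{\left(592,Q{\left(10 \right)} \right)} - \left(-229471 + x{\left(463,410 \right)}\right) \left(-220370 + f{\left(-329 \right)}\right) = 651 - \left(-229471 + 2 \cdot 410 \frac{1}{410 + 463}\right) \left(-220370 - 69\right) = 651 - \left(-229471 + 2 \cdot 410 \cdot \frac{1}{873}\right) \left(-220439\right) = 651 - \left(-229471 + \frac{820}{873}\right) \left(-220439\right) = 651 - \left(- \frac{200327363}{873}\right) \left(-220439\right) = 651 - \frac{44159963572357}{873} = - \frac{44159963004034}{873}$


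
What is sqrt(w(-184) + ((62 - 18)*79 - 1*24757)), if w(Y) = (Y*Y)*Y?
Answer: I*sqrt(6250785) ≈ 2500.2*I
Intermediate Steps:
w(Y) = Y**3 (w(Y) = Y**2*Y = Y**3)
sqrt(w(-184) + ((62 - 18)*79 - 1*24757)) = sqrt((-184)**3 + ((62 - 18)*79 - 1*24757)) = sqrt(-6229504 + (44*79 - 24757)) = sqrt(-6229504 + (3476 - 24757)) = sqrt(-6229504 - 21281) = sqrt(-6250785) = I*sqrt(6250785)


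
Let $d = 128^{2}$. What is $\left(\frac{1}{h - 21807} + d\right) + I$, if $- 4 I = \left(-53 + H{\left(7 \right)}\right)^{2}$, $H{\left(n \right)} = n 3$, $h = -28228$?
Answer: $\frac{806964479}{50035} \approx 16128.0$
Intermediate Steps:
$H{\left(n \right)} = 3 n$
$d = 16384$
$I = -256$ ($I = - \frac{\left(-53 + 3 \cdot 7\right)^{2}}{4} = - \frac{\left(-53 + 21\right)^{2}}{4} = - \frac{\left(-32\right)^{2}}{4} = \left(- \frac{1}{4}\right) 1024 = -256$)
$\left(\frac{1}{h - 21807} + d\right) + I = \left(\frac{1}{-28228 - 21807} + 16384\right) - 256 = \left(\frac{1}{-50035} + 16384\right) - 256 = \left(- \frac{1}{50035} + 16384\right) - 256 = \frac{819773439}{50035} - 256 = \frac{806964479}{50035}$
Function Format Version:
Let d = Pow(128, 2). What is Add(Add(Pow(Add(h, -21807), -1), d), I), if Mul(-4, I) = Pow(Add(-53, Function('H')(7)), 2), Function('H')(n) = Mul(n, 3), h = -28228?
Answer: Rational(806964479, 50035) ≈ 16128.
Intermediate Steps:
Function('H')(n) = Mul(3, n)
d = 16384
I = -256 (I = Mul(Rational(-1, 4), Pow(Add(-53, Mul(3, 7)), 2)) = Mul(Rational(-1, 4), Pow(Add(-53, 21), 2)) = Mul(Rational(-1, 4), Pow(-32, 2)) = Mul(Rational(-1, 4), 1024) = -256)
Add(Add(Pow(Add(h, -21807), -1), d), I) = Add(Add(Pow(Add(-28228, -21807), -1), 16384), -256) = Add(Add(Pow(-50035, -1), 16384), -256) = Add(Add(Rational(-1, 50035), 16384), -256) = Add(Rational(819773439, 50035), -256) = Rational(806964479, 50035)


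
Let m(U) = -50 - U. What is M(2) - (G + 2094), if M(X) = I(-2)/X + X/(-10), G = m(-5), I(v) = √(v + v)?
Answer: -10246/5 + I ≈ -2049.2 + 1.0*I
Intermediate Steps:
I(v) = √2*√v (I(v) = √(2*v) = √2*√v)
G = -45 (G = -50 - 1*(-5) = -50 + 5 = -45)
M(X) = -X/10 + 2*I/X (M(X) = (√2*√(-2))/X + X/(-10) = (√2*(I*√2))/X + X*(-⅒) = (2*I)/X - X/10 = 2*I/X - X/10 = -X/10 + 2*I/X)
M(2) - (G + 2094) = (-⅒*2 + 2*I/2) - (-45 + 2094) = (-⅕ + 2*I*(½)) - 1*2049 = (-⅕ + I) - 2049 = -10246/5 + I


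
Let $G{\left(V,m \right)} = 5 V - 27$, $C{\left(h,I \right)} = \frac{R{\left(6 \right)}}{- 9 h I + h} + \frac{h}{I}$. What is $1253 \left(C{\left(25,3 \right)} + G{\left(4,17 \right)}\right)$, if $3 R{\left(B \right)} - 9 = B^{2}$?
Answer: $\frac{640283}{390} \approx 1641.8$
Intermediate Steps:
$R{\left(B \right)} = 3 + \frac{B^{2}}{3}$
$C{\left(h,I \right)} = \frac{15}{h - 9 I h} + \frac{h}{I}$ ($C{\left(h,I \right)} = \frac{3 + \frac{6^{2}}{3}}{- 9 h I + h} + \frac{h}{I} = \frac{3 + \frac{1}{3} \cdot 36}{- 9 I h + h} + \frac{h}{I} = \frac{3 + 12}{h - 9 I h} + \frac{h}{I} = \frac{15}{h - 9 I h} + \frac{h}{I}$)
$G{\left(V,m \right)} = -27 + 5 V$
$1253 \left(C{\left(25,3 \right)} + G{\left(4,17 \right)}\right) = 1253 \left(\frac{- 25^{2} - 45 + 9 \cdot 3 \cdot 25^{2}}{3 \cdot 25 \left(-1 + 9 \cdot 3\right)} + \left(-27 + 5 \cdot 4\right)\right) = 1253 \left(\frac{1}{3} \cdot \frac{1}{25} \frac{1}{-1 + 27} \left(\left(-1\right) 625 - 45 + 9 \cdot 3 \cdot 625\right) + \left(-27 + 20\right)\right) = 1253 \left(\frac{1}{3} \cdot \frac{1}{25} \cdot \frac{1}{26} \left(-625 - 45 + 16875\right) - 7\right) = 1253 \left(\frac{1}{3} \cdot \frac{1}{25} \cdot \frac{1}{26} \cdot 16205 - 7\right) = 1253 \left(\frac{3241}{390} - 7\right) = 1253 \cdot \frac{511}{390} = \frac{640283}{390}$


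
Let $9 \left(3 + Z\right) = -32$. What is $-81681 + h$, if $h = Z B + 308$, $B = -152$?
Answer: $- \frac{723389}{9} \approx -80377.0$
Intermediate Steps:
$Z = - \frac{59}{9}$ ($Z = -3 + \frac{1}{9} \left(-32\right) = -3 - \frac{32}{9} = - \frac{59}{9} \approx -6.5556$)
$h = \frac{11740}{9}$ ($h = \left(- \frac{59}{9}\right) \left(-152\right) + 308 = \frac{8968}{9} + 308 = \frac{11740}{9} \approx 1304.4$)
$-81681 + h = -81681 + \frac{11740}{9} = - \frac{723389}{9}$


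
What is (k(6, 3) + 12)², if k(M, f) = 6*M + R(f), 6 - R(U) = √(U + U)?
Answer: (54 - √6)² ≈ 2657.5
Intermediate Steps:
R(U) = 6 - √2*√U (R(U) = 6 - √(U + U) = 6 - √(2*U) = 6 - √2*√U)
k(M, f) = 6 + 6*M - √2*√f (k(M, f) = 6*M + (6 - √2*√f) = 6 + 6*M - √2*√f)
(k(6, 3) + 12)² = ((6 + 6*6 - √2*√3) + 12)² = ((6 + 36 - √6) + 12)² = ((42 - √6) + 12)² = (54 - √6)²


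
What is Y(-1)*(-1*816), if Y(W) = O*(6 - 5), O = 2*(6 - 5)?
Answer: -1632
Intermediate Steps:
O = 2 (O = 2*1 = 2)
Y(W) = 2 (Y(W) = 2*(6 - 5) = 2*1 = 2)
Y(-1)*(-1*816) = 2*(-1*816) = 2*(-816) = -1632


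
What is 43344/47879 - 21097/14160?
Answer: -396352223/677966640 ≈ -0.58462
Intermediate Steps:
43344/47879 - 21097/14160 = -396352223/677966640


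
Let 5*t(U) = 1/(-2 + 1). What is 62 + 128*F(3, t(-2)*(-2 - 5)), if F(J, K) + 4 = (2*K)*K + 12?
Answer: 39694/25 ≈ 1587.8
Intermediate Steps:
t(U) = -⅕ (t(U) = 1/(5*(-2 + 1)) = (⅕)/(-1) = (⅕)*(-1) = -⅕)
F(J, K) = 8 + 2*K² (F(J, K) = -4 + ((2*K)*K + 12) = -4 + (2*K² + 12) = -4 + (12 + 2*K²) = 8 + 2*K²)
62 + 128*F(3, t(-2)*(-2 - 5)) = 62 + 128*(8 + 2*(-(-2 - 5)/5)²) = 62 + 128*(8 + 2*(-⅕*(-7))²) = 62 + 128*(8 + 2*(7/5)²) = 62 + 128*(8 + 2*(49/25)) = 62 + 128*(8 + 98/25) = 62 + 128*(298/25) = 62 + 38144/25 = 39694/25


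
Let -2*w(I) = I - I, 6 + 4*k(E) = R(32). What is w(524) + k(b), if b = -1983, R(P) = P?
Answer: 13/2 ≈ 6.5000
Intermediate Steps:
k(E) = 13/2 (k(E) = -3/2 + (1/4)*32 = -3/2 + 8 = 13/2)
w(I) = 0 (w(I) = -(I - I)/2 = -1/2*0 = 0)
w(524) + k(b) = 0 + 13/2 = 13/2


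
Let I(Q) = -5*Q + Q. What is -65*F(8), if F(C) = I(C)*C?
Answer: 16640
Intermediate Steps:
I(Q) = -4*Q
F(C) = -4*C² (F(C) = (-4*C)*C = -4*C²)
-65*F(8) = -(-260)*8² = -(-260)*64 = -65*(-256) = 16640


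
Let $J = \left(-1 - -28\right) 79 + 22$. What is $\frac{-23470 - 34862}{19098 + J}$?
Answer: $- \frac{58332}{21253} \approx -2.7446$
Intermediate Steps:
$J = 2155$ ($J = \left(-1 + 28\right) 79 + 22 = 27 \cdot 79 + 22 = 2133 + 22 = 2155$)
$\frac{-23470 - 34862}{19098 + J} = \frac{-23470 - 34862}{19098 + 2155} = - \frac{58332}{21253}$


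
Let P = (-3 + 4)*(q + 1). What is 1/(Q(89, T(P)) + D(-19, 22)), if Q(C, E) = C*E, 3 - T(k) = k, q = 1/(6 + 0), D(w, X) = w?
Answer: 6/865 ≈ 0.0069364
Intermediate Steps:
q = ⅙ (q = 1/6 = ⅙ ≈ 0.16667)
P = 7/6 (P = (-3 + 4)*(⅙ + 1) = 1*(7/6) = 7/6 ≈ 1.1667)
T(k) = 3 - k
1/(Q(89, T(P)) + D(-19, 22)) = 1/(89*(3 - 1*7/6) - 19) = 1/(89*(3 - 7/6) - 19) = 1/(89*(11/6) - 19) = 1/(979/6 - 19) = 1/(865/6) = 6/865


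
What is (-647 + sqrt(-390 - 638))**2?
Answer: 417581 - 2588*I*sqrt(257) ≈ 4.1758e+5 - 41489.0*I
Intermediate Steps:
(-647 + sqrt(-390 - 638))**2 = (-647 + sqrt(-1028))**2 = (-647 + 2*I*sqrt(257))**2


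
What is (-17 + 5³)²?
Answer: 11664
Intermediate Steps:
(-17 + 5³)² = (-17 + 125)² = 108² = 11664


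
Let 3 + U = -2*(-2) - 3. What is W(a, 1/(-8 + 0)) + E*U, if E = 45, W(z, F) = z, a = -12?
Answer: -102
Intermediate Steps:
U = -2 (U = -3 + (-2*(-2) - 3) = -3 + (4 - 3) = -3 + 1 = -2)
W(a, 1/(-8 + 0)) + E*U = -12 + 45*(-2) = -12 - 90 = -102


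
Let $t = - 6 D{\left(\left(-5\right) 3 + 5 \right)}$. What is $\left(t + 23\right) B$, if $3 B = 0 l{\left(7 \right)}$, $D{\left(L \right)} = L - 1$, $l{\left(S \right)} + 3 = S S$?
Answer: $0$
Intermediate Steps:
$l{\left(S \right)} = -3 + S^{2}$ ($l{\left(S \right)} = -3 + S S = -3 + S^{2}$)
$D{\left(L \right)} = -1 + L$ ($D{\left(L \right)} = L - 1 = -1 + L$)
$B = 0$ ($B = \frac{0 \left(-3 + 7^{2}\right)}{3} = \frac{0 \left(-3 + 49\right)}{3} = \frac{0 \cdot 46}{3} = \frac{1}{3} \cdot 0 = 0$)
$t = 66$ ($t = - 6 \left(-1 + \left(\left(-5\right) 3 + 5\right)\right) = - 6 \left(-1 + \left(-15 + 5\right)\right) = - 6 \left(-1 - 10\right) = \left(-6\right) \left(-11\right) = 66$)
$\left(t + 23\right) B = \left(66 + 23\right) 0 = 89 \cdot 0 = 0$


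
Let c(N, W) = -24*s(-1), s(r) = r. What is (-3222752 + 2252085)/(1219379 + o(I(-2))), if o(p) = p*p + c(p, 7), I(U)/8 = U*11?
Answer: -970667/1250379 ≈ -0.77630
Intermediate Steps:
I(U) = 88*U (I(U) = 8*(U*11) = 8*(11*U) = 88*U)
c(N, W) = 24 (c(N, W) = -24*(-1) = 24)
o(p) = 24 + p**2 (o(p) = p*p + 24 = p**2 + 24 = 24 + p**2)
(-3222752 + 2252085)/(1219379 + o(I(-2))) = (-3222752 + 2252085)/(1219379 + (24 + (88*(-2))**2)) = -970667/(1219379 + (24 + (-176)**2)) = -970667/(1219379 + (24 + 30976)) = -970667/(1219379 + 31000) = -970667/1250379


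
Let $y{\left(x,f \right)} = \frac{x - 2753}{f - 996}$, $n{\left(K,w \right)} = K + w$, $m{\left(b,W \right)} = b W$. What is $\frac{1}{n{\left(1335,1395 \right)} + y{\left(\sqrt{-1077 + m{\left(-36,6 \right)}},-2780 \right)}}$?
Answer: $\frac{19467607904}{53160762990791} + \frac{1888 i \sqrt{1293}}{53160762990791} \approx 0.0003662 + 1.2771 \cdot 10^{-9} i$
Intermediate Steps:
$m{\left(b,W \right)} = W b$
$y{\left(x,f \right)} = \frac{-2753 + x}{-996 + f}$
$\frac{1}{n{\left(1335,1395 \right)} + y{\left(\sqrt{-1077 + m{\left(-36,6 \right)}},-2780 \right)}} = \frac{1}{\left(1335 + 1395\right) + \frac{-2753 + \sqrt{-1077 + 6 \left(-36\right)}}{-996 - 2780}} = \frac{1}{2730 + \frac{-2753 + \sqrt{-1077 - 216}}{-3776}} = \frac{1}{2730 - \frac{-2753 + \sqrt{-1293}}{3776}} = \frac{1}{2730 - \frac{-2753 + i \sqrt{1293}}{3776}} = \frac{1}{2730 + \left(\frac{2753}{3776} - \frac{i \sqrt{1293}}{3776}\right)} = \frac{1}{\frac{10311233}{3776} - \frac{i \sqrt{1293}}{3776}}$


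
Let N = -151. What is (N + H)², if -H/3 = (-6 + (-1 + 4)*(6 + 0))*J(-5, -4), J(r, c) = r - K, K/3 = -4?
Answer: 162409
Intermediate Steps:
K = -12 (K = 3*(-4) = -12)
J(r, c) = 12 + r (J(r, c) = r - 1*(-12) = r + 12 = 12 + r)
H = -252 (H = -3*(-6 + (-1 + 4)*(6 + 0))*(12 - 5) = -3*(-6 + 3*6)*7 = -3*(-6 + 18)*7 = -36*7 = -3*84 = -252)
(N + H)² = (-151 - 252)² = (-403)² = 162409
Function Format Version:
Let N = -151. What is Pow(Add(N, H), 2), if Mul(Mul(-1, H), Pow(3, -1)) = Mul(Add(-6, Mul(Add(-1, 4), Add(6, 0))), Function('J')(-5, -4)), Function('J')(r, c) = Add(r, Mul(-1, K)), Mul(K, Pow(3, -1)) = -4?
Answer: 162409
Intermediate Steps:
K = -12 (K = Mul(3, -4) = -12)
Function('J')(r, c) = Add(12, r) (Function('J')(r, c) = Add(r, Mul(-1, -12)) = Add(r, 12) = Add(12, r))
H = -252 (H = Mul(-3, Mul(Add(-6, Mul(Add(-1, 4), Add(6, 0))), Add(12, -5))) = Mul(-3, Mul(Add(-6, Mul(3, 6)), 7)) = Mul(-3, Mul(Add(-6, 18), 7)) = Mul(-3, Mul(12, 7)) = Mul(-3, 84) = -252)
Pow(Add(N, H), 2) = Pow(Add(-151, -252), 2) = Pow(-403, 2) = 162409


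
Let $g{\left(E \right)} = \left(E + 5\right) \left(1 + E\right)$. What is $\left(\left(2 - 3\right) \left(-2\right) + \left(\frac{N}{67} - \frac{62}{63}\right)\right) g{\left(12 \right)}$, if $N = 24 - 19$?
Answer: $\frac{1017263}{4221} \approx 241.0$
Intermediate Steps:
$g{\left(E \right)} = \left(1 + E\right) \left(5 + E\right)$ ($g{\left(E \right)} = \left(5 + E\right) \left(1 + E\right) = \left(1 + E\right) \left(5 + E\right)$)
$N = 5$
$\left(\left(2 - 3\right) \left(-2\right) + \left(\frac{N}{67} - \frac{62}{63}\right)\right) g{\left(12 \right)} = \left(\left(2 - 3\right) \left(-2\right) + \left(\frac{5}{67} - \frac{62}{63}\right)\right) \left(5 + 12^{2} + 6 \cdot 12\right) = \left(\left(-1\right) \left(-2\right) + \left(5 \cdot \frac{1}{67} - \frac{62}{63}\right)\right) \left(5 + 144 + 72\right) = \left(2 + \left(\frac{5}{67} - \frac{62}{63}\right)\right) 221 = \left(2 - \frac{3839}{4221}\right) 221 = \frac{4603}{4221} \cdot 221 = \frac{1017263}{4221}$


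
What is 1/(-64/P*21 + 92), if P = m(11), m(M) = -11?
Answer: 11/2356 ≈ 0.0046689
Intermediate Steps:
P = -11
1/(-64/P*21 + 92) = 1/(-64/(-11)*21 + 92) = 1/(-64*(-1/11)*21 + 92) = 1/((64/11)*21 + 92) = 1/(1344/11 + 92) = 1/(2356/11) = 11/2356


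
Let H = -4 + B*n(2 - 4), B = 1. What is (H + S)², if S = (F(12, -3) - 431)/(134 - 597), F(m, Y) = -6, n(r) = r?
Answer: 5480281/214369 ≈ 25.565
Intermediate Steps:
H = -6 (H = -4 + 1*(2 - 4) = -4 + 1*(-2) = -4 - 2 = -6)
S = 437/463 (S = (-6 - 431)/(134 - 597) = -437/(-463) = -437*(-1/463) = 437/463 ≈ 0.94384)
(H + S)² = (-6 + 437/463)² = (-2341/463)² = 5480281/214369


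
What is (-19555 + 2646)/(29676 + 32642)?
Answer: -16909/62318 ≈ -0.27133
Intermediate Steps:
(-19555 + 2646)/(29676 + 32642) = -16909/62318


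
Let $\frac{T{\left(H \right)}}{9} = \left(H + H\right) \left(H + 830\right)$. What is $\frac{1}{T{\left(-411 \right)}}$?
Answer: $- \frac{1}{3099762} \approx -3.2261 \cdot 10^{-7}$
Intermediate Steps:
$T{\left(H \right)} = 18 H \left(830 + H\right)$ ($T{\left(H \right)} = 9 \left(H + H\right) \left(H + 830\right) = 9 \cdot 2 H \left(830 + H\right) = 18 H \left(830 + H\right)$)
$\frac{1}{T{\left(-411 \right)}} = \frac{1}{18 \left(-411\right) \left(830 - 411\right)} = \frac{1}{18 \left(-411\right) 419} = \frac{1}{-3099762} = - \frac{1}{3099762}$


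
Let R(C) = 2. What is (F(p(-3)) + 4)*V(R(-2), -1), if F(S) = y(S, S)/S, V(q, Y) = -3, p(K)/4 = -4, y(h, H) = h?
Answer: -15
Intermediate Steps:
p(K) = -16 (p(K) = 4*(-4) = -16)
F(S) = 1 (F(S) = S/S = 1)
(F(p(-3)) + 4)*V(R(-2), -1) = (1 + 4)*(-3) = 5*(-3) = -15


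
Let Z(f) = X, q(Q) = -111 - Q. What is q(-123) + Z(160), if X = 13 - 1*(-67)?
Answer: 92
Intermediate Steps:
X = 80 (X = 13 + 67 = 80)
Z(f) = 80
q(-123) + Z(160) = (-111 - 1*(-123)) + 80 = (-111 + 123) + 80 = 12 + 80 = 92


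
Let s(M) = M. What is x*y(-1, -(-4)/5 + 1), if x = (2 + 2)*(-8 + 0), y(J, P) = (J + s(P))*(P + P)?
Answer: -2304/25 ≈ -92.160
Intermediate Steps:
y(J, P) = 2*P*(J + P) (y(J, P) = (J + P)*(P + P) = (J + P)*(2*P) = 2*P*(J + P))
x = -32 (x = 4*(-8) = -32)
x*y(-1, -(-4)/5 + 1) = -64*(-(-4)/5 + 1)*(-1 + (-(-4)/5 + 1)) = -64*(-2*(-2/5) + 1)*(-1 + (-2*(-2/5) + 1)) = -64*(4/5 + 1)*(-1 + (4/5 + 1)) = -64*9*(-1 + 9/5)/5 = -64*9*4/(5*5) = -32*72/25 = -2304/25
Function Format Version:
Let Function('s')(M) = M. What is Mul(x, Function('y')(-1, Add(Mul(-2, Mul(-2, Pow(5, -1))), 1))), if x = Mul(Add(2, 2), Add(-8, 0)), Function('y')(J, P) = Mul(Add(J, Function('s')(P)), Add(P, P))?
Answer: Rational(-2304, 25) ≈ -92.160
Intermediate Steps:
Function('y')(J, P) = Mul(2, P, Add(J, P)) (Function('y')(J, P) = Mul(Add(J, P), Add(P, P)) = Mul(Add(J, P), Mul(2, P)) = Mul(2, P, Add(J, P)))
x = -32 (x = Mul(4, -8) = -32)
Mul(x, Function('y')(-1, Add(Mul(-2, Mul(-2, Pow(5, -1))), 1))) = Mul(-32, Mul(2, Add(Mul(-2, Mul(-2, Pow(5, -1))), 1), Add(-1, Add(Mul(-2, Mul(-2, Pow(5, -1))), 1)))) = Mul(-32, Mul(2, Add(Mul(-2, Mul(-2, Rational(1, 5))), 1), Add(-1, Add(Mul(-2, Mul(-2, Rational(1, 5))), 1)))) = Mul(-32, Mul(2, Add(Mul(-2, Rational(-2, 5)), 1), Add(-1, Add(Mul(-2, Rational(-2, 5)), 1)))) = Mul(-32, Mul(2, Add(Rational(4, 5), 1), Add(-1, Add(Rational(4, 5), 1)))) = Mul(-32, Mul(2, Rational(9, 5), Add(-1, Rational(9, 5)))) = Mul(-32, Mul(2, Rational(9, 5), Rational(4, 5))) = Mul(-32, Rational(72, 25)) = Rational(-2304, 25)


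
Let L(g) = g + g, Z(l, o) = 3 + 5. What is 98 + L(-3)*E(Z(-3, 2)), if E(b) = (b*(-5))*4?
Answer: 1058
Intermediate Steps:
Z(l, o) = 8
L(g) = 2*g
E(b) = -20*b (E(b) = -5*b*4 = -20*b)
98 + L(-3)*E(Z(-3, 2)) = 98 + (2*(-3))*(-20*8) = 98 - 6*(-160) = 98 + 960 = 1058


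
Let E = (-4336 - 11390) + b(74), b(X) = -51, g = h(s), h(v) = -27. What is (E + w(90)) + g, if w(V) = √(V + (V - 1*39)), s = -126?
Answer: -15804 + √141 ≈ -15792.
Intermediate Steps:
g = -27
w(V) = √(-39 + 2*V) (w(V) = √(V + (V - 39)) = √(V + (-39 + V)) = √(-39 + 2*V))
E = -15777 (E = (-4336 - 11390) - 51 = -15726 - 51 = -15777)
(E + w(90)) + g = (-15777 + √(-39 + 2*90)) - 27 = (-15777 + √(-39 + 180)) - 27 = (-15777 + √141) - 27 = -15804 + √141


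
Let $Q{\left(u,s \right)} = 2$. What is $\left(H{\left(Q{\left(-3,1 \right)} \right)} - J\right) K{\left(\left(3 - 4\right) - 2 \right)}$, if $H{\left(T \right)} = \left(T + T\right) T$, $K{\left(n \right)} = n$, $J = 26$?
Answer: $54$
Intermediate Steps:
$H{\left(T \right)} = 2 T^{2}$ ($H{\left(T \right)} = 2 T T = 2 T^{2}$)
$\left(H{\left(Q{\left(-3,1 \right)} \right)} - J\right) K{\left(\left(3 - 4\right) - 2 \right)} = \left(2 \cdot 2^{2} - 26\right) \left(\left(3 - 4\right) - 2\right) = \left(2 \cdot 4 - 26\right) \left(-1 - 2\right) = \left(8 - 26\right) \left(-3\right) = \left(-18\right) \left(-3\right) = 54$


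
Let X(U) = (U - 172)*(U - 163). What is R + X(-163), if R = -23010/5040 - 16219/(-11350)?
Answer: 104117823671/953400 ≈ 1.0921e+5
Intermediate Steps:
X(U) = (-172 + U)*(-163 + U)
R = -2990329/953400 (R = -23010*1/5040 - 16219*(-1/11350) = -767/168 + 16219/11350 = -2990329/953400 ≈ -3.1365)
R + X(-163) = -2990329/953400 + (28036 + (-163)² - 335*(-163)) = -2990329/953400 + (28036 + 26569 + 54605) = -2990329/953400 + 109210 = 104117823671/953400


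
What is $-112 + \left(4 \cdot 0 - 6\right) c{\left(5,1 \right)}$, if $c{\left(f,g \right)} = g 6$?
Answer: $-148$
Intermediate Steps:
$c{\left(f,g \right)} = 6 g$
$-112 + \left(4 \cdot 0 - 6\right) c{\left(5,1 \right)} = -112 + \left(4 \cdot 0 - 6\right) 6 \cdot 1 = -112 + \left(0 - 6\right) 6 = -112 - 36 = -148$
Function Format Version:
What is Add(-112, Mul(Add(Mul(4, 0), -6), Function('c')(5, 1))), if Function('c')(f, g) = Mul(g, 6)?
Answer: -148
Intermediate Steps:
Function('c')(f, g) = Mul(6, g)
Add(-112, Mul(Add(Mul(4, 0), -6), Function('c')(5, 1))) = Add(-112, Mul(Add(Mul(4, 0), -6), Mul(6, 1))) = Add(-112, Mul(Add(0, -6), 6)) = Add(-112, Mul(-6, 6)) = Add(-112, -36) = -148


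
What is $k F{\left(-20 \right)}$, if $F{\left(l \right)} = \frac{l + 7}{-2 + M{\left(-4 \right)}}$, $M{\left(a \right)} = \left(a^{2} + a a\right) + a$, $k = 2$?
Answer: $-1$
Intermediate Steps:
$M{\left(a \right)} = a + 2 a^{2}$ ($M{\left(a \right)} = \left(a^{2} + a^{2}\right) + a = 2 a^{2} + a = a + 2 a^{2}$)
$F{\left(l \right)} = \frac{7}{26} + \frac{l}{26}$ ($F{\left(l \right)} = \frac{l + 7}{-2 - 4 \left(1 + 2 \left(-4\right)\right)} = \frac{7 + l}{-2 - 4 \left(1 - 8\right)} = \frac{7 + l}{-2 - -28} = \frac{7 + l}{-2 + 28} = \frac{7 + l}{26} = \left(7 + l\right) \frac{1}{26} = \frac{7}{26} + \frac{l}{26}$)
$k F{\left(-20 \right)} = 2 \left(\frac{7}{26} + \frac{1}{26} \left(-20\right)\right) = 2 \left(\frac{7}{26} - \frac{10}{13}\right) = 2 \left(- \frac{1}{2}\right) = -1$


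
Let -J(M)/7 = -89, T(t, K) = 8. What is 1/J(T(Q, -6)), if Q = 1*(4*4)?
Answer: 1/623 ≈ 0.0016051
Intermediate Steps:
Q = 16 (Q = 1*16 = 16)
J(M) = 623 (J(M) = -7*(-89) = 623)
1/J(T(Q, -6)) = 1/623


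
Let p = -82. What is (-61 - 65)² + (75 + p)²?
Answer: 15925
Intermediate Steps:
(-61 - 65)² + (75 + p)² = (-61 - 65)² + (75 - 82)² = (-126)² + (-7)² = 15876 + 49 = 15925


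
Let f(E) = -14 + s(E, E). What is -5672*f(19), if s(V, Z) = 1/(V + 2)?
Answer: 1661896/21 ≈ 79138.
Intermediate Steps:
s(V, Z) = 1/(2 + V)
f(E) = -14 + 1/(2 + E)
-5672*f(19) = -5672*(-27 - 14*19)/(2 + 19) = -5672*(-27 - 266)/21 = -5672*(-293)/21 = -5672*(-293/21) = 1661896/21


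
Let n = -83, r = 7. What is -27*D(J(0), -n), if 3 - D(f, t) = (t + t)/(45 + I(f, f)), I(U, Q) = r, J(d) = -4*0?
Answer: 135/26 ≈ 5.1923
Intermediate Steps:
J(d) = 0
I(U, Q) = 7
D(f, t) = 3 - t/26 (D(f, t) = 3 - (t + t)/(45 + 7) = 3 - 2*t/52 = 3 - t/26)
-27*D(J(0), -n) = -27*(3 - (-1)*(-83)/26) = -27*(3 - 1/26*83) = -27*(3 - 83/26) = -27*(-5/26) = 135/26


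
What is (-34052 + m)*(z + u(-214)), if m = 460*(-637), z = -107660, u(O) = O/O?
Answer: 35212244448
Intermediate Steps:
u(O) = 1
m = -293020
(-34052 + m)*(z + u(-214)) = (-34052 - 293020)*(-107660 + 1) = -327072*(-107659) = 35212244448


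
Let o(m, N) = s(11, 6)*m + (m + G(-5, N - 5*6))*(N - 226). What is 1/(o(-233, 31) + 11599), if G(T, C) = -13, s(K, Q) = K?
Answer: 1/57006 ≈ 1.7542e-5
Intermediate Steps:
o(m, N) = 11*m + (-226 + N)*(-13 + m) (o(m, N) = 11*m + (m - 13)*(N - 226) = 11*m + (-13 + m)*(-226 + N) = 11*m + (-226 + N)*(-13 + m))
1/(o(-233, 31) + 11599) = 1/((2938 - 215*(-233) - 13*31 + 31*(-233)) + 11599) = 1/((2938 + 50095 - 403 - 7223) + 11599) = 1/(45407 + 11599) = 1/57006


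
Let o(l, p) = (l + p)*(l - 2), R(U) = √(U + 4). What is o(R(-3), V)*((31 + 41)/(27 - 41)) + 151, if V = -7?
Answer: 841/7 ≈ 120.14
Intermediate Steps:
R(U) = √(4 + U)
o(l, p) = (-2 + l)*(l + p) (o(l, p) = (l + p)*(-2 + l) = (-2 + l)*(l + p))
o(R(-3), V)*((31 + 41)/(27 - 41)) + 151 = ((√(4 - 3))² - 2*√(4 - 3) - 2*(-7) + √(4 - 3)*(-7))*((31 + 41)/(27 - 41)) + 151 = ((√1)² - 2*√1 + 14 + √1*(-7))*(72/(-14)) + 151 = (1² - 2*1 + 14 + 1*(-7))*(72*(-1/14)) + 151 = (1 - 2 + 14 - 7)*(-36/7) + 151 = 6*(-36/7) + 151 = -216/7 + 151 = 841/7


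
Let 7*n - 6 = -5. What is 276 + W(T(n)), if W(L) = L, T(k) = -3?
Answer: 273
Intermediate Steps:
n = 1/7 (n = 6/7 + (1/7)*(-5) = 6/7 - 5/7 = 1/7 ≈ 0.14286)
276 + W(T(n)) = 276 - 3 = 273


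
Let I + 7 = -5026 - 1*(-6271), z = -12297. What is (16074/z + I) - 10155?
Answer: -36556141/4099 ≈ -8918.3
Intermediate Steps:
I = 1238 (I = -7 + (-5026 - 1*(-6271)) = -7 + (-5026 + 6271) = -7 + 1245 = 1238)
(16074/z + I) - 10155 = (16074/(-12297) + 1238) - 10155 = (16074*(-1/12297) + 1238) - 10155 = (-5358/4099 + 1238) - 10155 = 5069204/4099 - 10155 = -36556141/4099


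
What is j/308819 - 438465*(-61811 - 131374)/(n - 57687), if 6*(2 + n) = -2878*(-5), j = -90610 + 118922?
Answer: -11210772390638623/7317775024 ≈ -1.5320e+6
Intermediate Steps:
j = 28312
n = 7189/3 (n = -2 + (-2878*(-5))/6 = -2 + (1/6)*14390 = -2 + 7195/3 = 7189/3 ≈ 2396.3)
j/308819 - 438465*(-61811 - 131374)/(n - 57687) = 28312/308819 - 438465*(-61811 - 131374)/(7189/3 - 57687) = 28312*(1/308819) - 438465/((-165872/3/(-193185))) = 28312/308819 - 438465/((-165872/3*(-1/193185))) = 28312/308819 - 438465/165872/579555 = 28312/308819 - 438465*579555/165872 = 28312/308819 - 254114583075/165872 = -11210772390638623/7317775024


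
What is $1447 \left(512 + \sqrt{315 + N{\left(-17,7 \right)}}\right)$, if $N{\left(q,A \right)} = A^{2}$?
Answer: $740864 + 2894 \sqrt{91} \approx 7.6847 \cdot 10^{5}$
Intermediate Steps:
$1447 \left(512 + \sqrt{315 + N{\left(-17,7 \right)}}\right) = 1447 \left(512 + \sqrt{315 + 7^{2}}\right) = 1447 \left(512 + \sqrt{315 + 49}\right) = 1447 \left(512 + \sqrt{364}\right) = 1447 \left(512 + 2 \sqrt{91}\right) = 740864 + 2894 \sqrt{91}$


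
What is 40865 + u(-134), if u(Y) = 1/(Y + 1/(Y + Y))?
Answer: 1467584477/35913 ≈ 40865.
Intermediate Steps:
u(Y) = 1/(Y + 1/(2*Y))
40865 + u(-134) = 40865 + 2*(-134)/(1 + 2*(-134)**2) = 40865 + 2*(-134)/(1 + 2*17956) = 40865 + 2*(-134)/(1 + 35912) = 40865 + 2*(-134)/35913 = 40865 + 2*(-134)*(1/35913) = 40865 - 268/35913 = 1467584477/35913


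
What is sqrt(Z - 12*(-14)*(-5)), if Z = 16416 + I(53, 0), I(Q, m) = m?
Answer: 2*sqrt(3894) ≈ 124.80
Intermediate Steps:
Z = 16416 (Z = 16416 + 0 = 16416)
sqrt(Z - 12*(-14)*(-5)) = sqrt(16416 - 12*(-14)*(-5)) = sqrt(16416 + 168*(-5)) = sqrt(16416 - 840) = sqrt(15576) = 2*sqrt(3894)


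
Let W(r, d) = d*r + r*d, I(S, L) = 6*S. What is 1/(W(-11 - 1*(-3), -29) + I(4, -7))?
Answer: 1/488 ≈ 0.0020492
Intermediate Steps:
W(r, d) = 2*d*r (W(r, d) = d*r + d*r = 2*d*r)
1/(W(-11 - 1*(-3), -29) + I(4, -7)) = 1/(2*(-29)*(-11 - 1*(-3)) + 6*4) = 1/(2*(-29)*(-11 + 3) + 24) = 1/(2*(-29)*(-8) + 24) = 1/(464 + 24) = 1/488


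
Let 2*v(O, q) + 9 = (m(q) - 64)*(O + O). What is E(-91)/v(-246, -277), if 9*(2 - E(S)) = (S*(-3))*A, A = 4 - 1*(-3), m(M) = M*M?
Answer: 1262/113157567 ≈ 1.1153e-5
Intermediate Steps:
m(M) = M²
A = 7 (A = 4 + 3 = 7)
v(O, q) = -9/2 + O*(-64 + q²) (v(O, q) = -9/2 + ((q² - 64)*(O + O))/2 = -9/2 + ((-64 + q²)*(2*O))/2 = -9/2 + (2*O*(-64 + q²))/2 = -9/2 + O*(-64 + q²))
E(S) = 2 + 7*S/3 (E(S) = 2 - S*(-3)*7/9 = 2 - (-3*S)*7/9 = 2 - (-7)*S/3 = 2 + 7*S/3)
E(-91)/v(-246, -277) = (2 + (7/3)*(-91))/(-9/2 - 64*(-246) - 246*(-277)²) = (2 - 637/3)/(-9/2 + 15744 - 246*76729) = -631/(3*(-9/2 + 15744 - 18875334)) = -631/(3*(-37719189/2)) = -631/3*(-2/37719189) = 1262/113157567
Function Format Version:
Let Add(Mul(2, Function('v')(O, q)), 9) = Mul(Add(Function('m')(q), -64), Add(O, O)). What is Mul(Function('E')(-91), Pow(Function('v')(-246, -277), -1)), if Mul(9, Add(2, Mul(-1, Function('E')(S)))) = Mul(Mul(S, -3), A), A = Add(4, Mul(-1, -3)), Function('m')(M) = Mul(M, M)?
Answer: Rational(1262, 113157567) ≈ 1.1153e-5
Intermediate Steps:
Function('m')(M) = Pow(M, 2)
A = 7 (A = Add(4, 3) = 7)
Function('v')(O, q) = Add(Rational(-9, 2), Mul(O, Add(-64, Pow(q, 2)))) (Function('v')(O, q) = Add(Rational(-9, 2), Mul(Rational(1, 2), Mul(Add(Pow(q, 2), -64), Add(O, O)))) = Add(Rational(-9, 2), Mul(Rational(1, 2), Mul(Add(-64, Pow(q, 2)), Mul(2, O)))) = Add(Rational(-9, 2), Mul(Rational(1, 2), Mul(2, O, Add(-64, Pow(q, 2))))) = Add(Rational(-9, 2), Mul(O, Add(-64, Pow(q, 2)))))
Function('E')(S) = Add(2, Mul(Rational(7, 3), S)) (Function('E')(S) = Add(2, Mul(Rational(-1, 9), Mul(Mul(S, -3), 7))) = Add(2, Mul(Rational(-1, 9), Mul(Mul(-3, S), 7))) = Add(2, Mul(Rational(-1, 9), Mul(-21, S))) = Add(2, Mul(Rational(7, 3), S)))
Mul(Function('E')(-91), Pow(Function('v')(-246, -277), -1)) = Mul(Add(2, Mul(Rational(7, 3), -91)), Pow(Add(Rational(-9, 2), Mul(-64, -246), Mul(-246, Pow(-277, 2))), -1)) = Mul(Add(2, Rational(-637, 3)), Pow(Add(Rational(-9, 2), 15744, Mul(-246, 76729)), -1)) = Mul(Rational(-631, 3), Pow(Add(Rational(-9, 2), 15744, -18875334), -1)) = Mul(Rational(-631, 3), Pow(Rational(-37719189, 2), -1)) = Mul(Rational(-631, 3), Rational(-2, 37719189)) = Rational(1262, 113157567)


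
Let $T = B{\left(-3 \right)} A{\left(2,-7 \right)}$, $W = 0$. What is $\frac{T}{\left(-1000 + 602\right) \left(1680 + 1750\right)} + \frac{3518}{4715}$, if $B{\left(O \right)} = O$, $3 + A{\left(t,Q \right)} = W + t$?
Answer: $\frac{192101935}{257465404} \approx 0.74613$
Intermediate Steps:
$A{\left(t,Q \right)} = -3 + t$ ($A{\left(t,Q \right)} = -3 + \left(0 + t\right) = -3 + t$)
$T = 3$ ($T = - 3 \left(-3 + 2\right) = \left(-3\right) \left(-1\right) = 3$)
$\frac{T}{\left(-1000 + 602\right) \left(1680 + 1750\right)} + \frac{3518}{4715} = \frac{3}{\left(-1000 + 602\right) \left(1680 + 1750\right)} + \frac{3518}{4715} = \frac{3}{\left(-398\right) 3430} + 3518 \cdot \frac{1}{4715} = \frac{3}{-1365140} + \frac{3518}{4715} = 3 \left(- \frac{1}{1365140}\right) + \frac{3518}{4715} = - \frac{3}{1365140} + \frac{3518}{4715} = \frac{192101935}{257465404}$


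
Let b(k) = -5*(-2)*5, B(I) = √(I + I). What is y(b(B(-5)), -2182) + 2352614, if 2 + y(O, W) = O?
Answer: 2352662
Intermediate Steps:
B(I) = √2*√I (B(I) = √(2*I) = √2*√I)
b(k) = 50 (b(k) = 10*5 = 50)
y(O, W) = -2 + O
y(b(B(-5)), -2182) + 2352614 = (-2 + 50) + 2352614 = 48 + 2352614 = 2352662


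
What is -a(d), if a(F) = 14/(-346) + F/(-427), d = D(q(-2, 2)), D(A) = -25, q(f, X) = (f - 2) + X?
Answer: -1336/73871 ≈ -0.018086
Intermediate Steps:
q(f, X) = -2 + X + f (q(f, X) = (-2 + f) + X = -2 + X + f)
d = -25
a(F) = -7/173 - F/427 (a(F) = 14*(-1/346) + F*(-1/427) = -7/173 - F/427)
-a(d) = -(-7/173 - 1/427*(-25)) = -(-7/173 + 25/427) = -1*1336/73871 = -1336/73871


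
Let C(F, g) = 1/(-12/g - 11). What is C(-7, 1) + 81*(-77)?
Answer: -143452/23 ≈ -6237.0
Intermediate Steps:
C(F, g) = 1/(-11 - 12/g)
C(-7, 1) + 81*(-77) = -1*1/(12 + 11*1) + 81*(-77) = -1*1/(12 + 11) - 6237 = -1*1/23 - 6237 = -1*1*1/23 - 6237 = -1/23 - 6237 = -143452/23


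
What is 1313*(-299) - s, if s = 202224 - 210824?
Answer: -383987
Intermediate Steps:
s = -8600
1313*(-299) - s = 1313*(-299) - 1*(-8600) = -392587 + 8600 = -383987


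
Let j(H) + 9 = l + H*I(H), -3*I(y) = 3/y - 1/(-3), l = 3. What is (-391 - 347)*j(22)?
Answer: 6970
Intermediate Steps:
I(y) = -⅑ - 1/y (I(y) = -(3/y - 1/(-3))/3 = -(3/y - 1*(-⅓))/3 = -(3/y + ⅓)/3 = -(⅓ + 3/y)/3 = -⅑ - 1/y)
j(H) = -7 - H/9 (j(H) = -9 + (3 + H*((-9 - H)/(9*H))) = -9 + (3 + (-1 - H/9)) = -9 + (2 - H/9) = -7 - H/9)
(-391 - 347)*j(22) = (-391 - 347)*(-7 - ⅑*22) = -738*(-7 - 22/9) = -738*(-85/9) = 6970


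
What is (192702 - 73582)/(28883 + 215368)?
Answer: 119120/244251 ≈ 0.48770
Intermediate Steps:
(192702 - 73582)/(28883 + 215368) = 119120/244251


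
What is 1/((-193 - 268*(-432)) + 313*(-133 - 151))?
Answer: 1/26691 ≈ 3.7466e-5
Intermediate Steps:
1/((-193 - 268*(-432)) + 313*(-133 - 151)) = 1/((-193 + 115776) + 313*(-284)) = 1/(115583 - 88892) = 1/26691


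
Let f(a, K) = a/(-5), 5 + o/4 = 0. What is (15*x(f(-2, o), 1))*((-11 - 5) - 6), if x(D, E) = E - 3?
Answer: 660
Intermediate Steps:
o = -20 (o = -20 + 4*0 = -20 + 0 = -20)
f(a, K) = -a/5 (f(a, K) = a*(-⅕) = -a/5)
x(D, E) = -3 + E
(15*x(f(-2, o), 1))*((-11 - 5) - 6) = (15*(-3 + 1))*((-11 - 5) - 6) = (15*(-2))*(-16 - 6) = -30*(-22) = 660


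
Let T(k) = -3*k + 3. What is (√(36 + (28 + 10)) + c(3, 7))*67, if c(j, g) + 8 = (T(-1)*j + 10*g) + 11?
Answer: 6097 + 67*√74 ≈ 6673.4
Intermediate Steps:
T(k) = 3 - 3*k
c(j, g) = 3 + 6*j + 10*g (c(j, g) = -8 + (((3 - 3*(-1))*j + 10*g) + 11) = -8 + (((3 + 3)*j + 10*g) + 11) = -8 + ((6*j + 10*g) + 11) = -8 + (11 + 6*j + 10*g) = 3 + 6*j + 10*g)
(√(36 + (28 + 10)) + c(3, 7))*67 = (√(36 + (28 + 10)) + (3 + 6*3 + 10*7))*67 = (√(36 + 38) + (3 + 18 + 70))*67 = (√74 + 91)*67 = (91 + √74)*67 = 6097 + 67*√74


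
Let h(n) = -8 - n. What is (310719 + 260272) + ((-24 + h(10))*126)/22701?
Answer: 617241019/1081 ≈ 5.7099e+5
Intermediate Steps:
(310719 + 260272) + ((-24 + h(10))*126)/22701 = (310719 + 260272) + ((-24 + (-8 - 1*10))*126)/22701 = 570991 + ((-24 + (-8 - 10))*126)*(1/22701) = 570991 + ((-24 - 18)*126)*(1/22701) = 570991 - 42*126*(1/22701) = 570991 - 5292*1/22701 = 570991 - 252/1081 = 617241019/1081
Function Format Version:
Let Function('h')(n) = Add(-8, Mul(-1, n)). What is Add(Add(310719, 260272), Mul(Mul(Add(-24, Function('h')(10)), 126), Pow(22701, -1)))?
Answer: Rational(617241019, 1081) ≈ 5.7099e+5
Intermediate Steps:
Add(Add(310719, 260272), Mul(Mul(Add(-24, Function('h')(10)), 126), Pow(22701, -1))) = Add(Add(310719, 260272), Mul(Mul(Add(-24, Add(-8, Mul(-1, 10))), 126), Pow(22701, -1))) = Add(570991, Mul(Mul(Add(-24, Add(-8, -10)), 126), Rational(1, 22701))) = Add(570991, Mul(Mul(Add(-24, -18), 126), Rational(1, 22701))) = Add(570991, Mul(Mul(-42, 126), Rational(1, 22701))) = Add(570991, Mul(-5292, Rational(1, 22701))) = Add(570991, Rational(-252, 1081)) = Rational(617241019, 1081)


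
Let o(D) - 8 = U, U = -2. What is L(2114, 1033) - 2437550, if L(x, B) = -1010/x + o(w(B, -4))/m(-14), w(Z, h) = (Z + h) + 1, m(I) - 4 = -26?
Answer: -28341402576/11627 ≈ -2.4376e+6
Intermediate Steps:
m(I) = -22 (m(I) = 4 - 26 = -22)
w(Z, h) = 1 + Z + h
o(D) = 6 (o(D) = 8 - 2 = 6)
L(x, B) = -3/11 - 1010/x (L(x, B) = -1010/x + 6/(-22) = -1010/x + 6*(-1/22) = -1010/x - 3/11 = -3/11 - 1010/x)
L(2114, 1033) - 2437550 = (-3/11 - 1010/2114) - 2437550 = (-3/11 - 1010*1/2114) - 2437550 = (-3/11 - 505/1057) - 2437550 = -8726/11627 - 2437550 = -28341402576/11627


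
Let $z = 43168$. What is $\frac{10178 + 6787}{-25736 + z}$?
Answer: $\frac{16965}{17432} \approx 0.97321$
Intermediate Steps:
$\frac{10178 + 6787}{-25736 + z} = \frac{10178 + 6787}{-25736 + 43168} = \frac{16965}{17432}$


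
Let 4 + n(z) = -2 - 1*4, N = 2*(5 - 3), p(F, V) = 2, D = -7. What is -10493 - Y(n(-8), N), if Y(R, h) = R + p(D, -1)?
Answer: -10485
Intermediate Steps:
N = 4 (N = 2*2 = 4)
n(z) = -10 (n(z) = -4 + (-2 - 1*4) = -4 + (-2 - 4) = -4 - 6 = -10)
Y(R, h) = 2 + R (Y(R, h) = R + 2 = 2 + R)
-10493 - Y(n(-8), N) = -10493 - (2 - 10) = -10493 - 1*(-8) = -10493 + 8 = -10485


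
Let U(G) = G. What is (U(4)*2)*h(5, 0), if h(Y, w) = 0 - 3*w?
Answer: 0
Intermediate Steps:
h(Y, w) = -3*w
(U(4)*2)*h(5, 0) = (4*2)*(-3*0) = 8*0 = 0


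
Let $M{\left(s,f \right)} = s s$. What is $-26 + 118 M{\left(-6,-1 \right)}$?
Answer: $4222$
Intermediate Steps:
$M{\left(s,f \right)} = s^{2}$
$-26 + 118 M{\left(-6,-1 \right)} = -26 + 118 \left(-6\right)^{2} = -26 + 118 \cdot 36 = -26 + 4248 = 4222$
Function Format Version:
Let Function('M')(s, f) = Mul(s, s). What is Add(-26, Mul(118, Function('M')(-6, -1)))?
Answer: 4222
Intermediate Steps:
Function('M')(s, f) = Pow(s, 2)
Add(-26, Mul(118, Function('M')(-6, -1))) = Add(-26, Mul(118, Pow(-6, 2))) = Add(-26, Mul(118, 36)) = Add(-26, 4248) = 4222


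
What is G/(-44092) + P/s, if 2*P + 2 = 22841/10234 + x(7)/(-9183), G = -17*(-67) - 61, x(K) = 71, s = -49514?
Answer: -358334760020521/14655133276461624 ≈ -0.024451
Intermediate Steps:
G = 1078 (G = 1139 - 61 = 1078)
P = 3009235/26851092 (P = -1 + (22841/10234 + 71/(-9183))/2 = -1 + (22841*(1/10234) + 71*(-1/9183))/2 = -1 + (3263/1462 - 71/9183)/2 = -1 + (½)*(29860327/13425546) = -1 + 29860327/26851092 = 3009235/26851092 ≈ 0.11207)
G/(-44092) + P/s = 1078/(-44092) + (3009235/26851092)/(-49514) = 1078*(-1/44092) + (3009235/26851092)*(-1/49514) = -539/22046 - 3009235/1329504969288 = -358334760020521/14655133276461624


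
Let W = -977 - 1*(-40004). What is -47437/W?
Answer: -47437/39027 ≈ -1.2155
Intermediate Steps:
W = 39027 (W = -977 + 40004 = 39027)
-47437/W = -47437/39027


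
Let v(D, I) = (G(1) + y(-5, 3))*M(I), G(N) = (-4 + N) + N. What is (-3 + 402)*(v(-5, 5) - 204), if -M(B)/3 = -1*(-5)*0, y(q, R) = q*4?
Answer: -81396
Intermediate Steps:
G(N) = -4 + 2*N
y(q, R) = 4*q
M(B) = 0 (M(B) = -3*(-1*(-5))*0 = -15*0 = -3*0 = 0)
v(D, I) = 0 (v(D, I) = ((-4 + 2*1) + 4*(-5))*0 = ((-4 + 2) - 20)*0 = (-2 - 20)*0 = -22*0 = 0)
(-3 + 402)*(v(-5, 5) - 204) = (-3 + 402)*(0 - 204) = 399*(-204) = -81396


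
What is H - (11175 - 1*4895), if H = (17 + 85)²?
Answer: 4124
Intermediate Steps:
H = 10404 (H = 102² = 10404)
H - (11175 - 1*4895) = 10404 - (11175 - 1*4895) = 10404 - (11175 - 4895) = 10404 - 1*6280 = 10404 - 6280 = 4124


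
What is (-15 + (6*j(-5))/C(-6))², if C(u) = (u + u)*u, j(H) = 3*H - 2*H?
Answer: 34225/144 ≈ 237.67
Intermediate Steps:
j(H) = H
C(u) = 2*u² (C(u) = (2*u)*u = 2*u²)
(-15 + (6*j(-5))/C(-6))² = (-15 + (6*(-5))/((2*(-6)²)))² = (-15 - 30/(2*36))² = (-15 - 30/72)² = (-15 - 30*1/72)² = (-15 - 5/12)² = (-185/12)² = 34225/144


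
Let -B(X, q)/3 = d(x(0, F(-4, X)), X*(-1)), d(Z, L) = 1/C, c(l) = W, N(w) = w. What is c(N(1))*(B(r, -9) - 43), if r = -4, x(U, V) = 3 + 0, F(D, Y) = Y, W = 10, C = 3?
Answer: -440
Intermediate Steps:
x(U, V) = 3
c(l) = 10
d(Z, L) = 1/3
B(X, q) = -1 (B(X, q) = -3*1/3 = -1)
c(N(1))*(B(r, -9) - 43) = 10*(-1 - 43) = 10*(-44) = -440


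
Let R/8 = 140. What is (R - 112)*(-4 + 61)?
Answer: 57456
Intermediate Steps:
R = 1120 (R = 8*140 = 1120)
(R - 112)*(-4 + 61) = (1120 - 112)*(-4 + 61) = 1008*57 = 57456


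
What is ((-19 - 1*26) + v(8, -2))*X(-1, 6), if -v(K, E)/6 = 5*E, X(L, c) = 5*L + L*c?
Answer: -165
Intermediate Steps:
v(K, E) = -30*E
((-19 - 1*26) + v(8, -2))*X(-1, 6) = ((-19 - 1*26) - 30*(-2))*(-(5 + 6)) = ((-19 - 26) + 60)*(-1*11) = (-45 + 60)*(-11) = 15*(-11) = -165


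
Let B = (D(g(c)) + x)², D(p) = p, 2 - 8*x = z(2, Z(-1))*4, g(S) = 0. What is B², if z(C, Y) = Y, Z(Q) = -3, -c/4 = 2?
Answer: 2401/256 ≈ 9.3789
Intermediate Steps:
c = -8 (c = -4*2 = -8)
x = 7/4 (x = ¼ - (-3)*4/8 = ¼ - ⅛*(-12) = ¼ + 3/2 = 7/4 ≈ 1.7500)
B = 49/16 (B = (0 + 7/4)² = (7/4)² = 49/16 ≈ 3.0625)
B² = (49/16)² = 2401/256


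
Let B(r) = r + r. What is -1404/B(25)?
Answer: -702/25 ≈ -28.080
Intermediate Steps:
B(r) = 2*r
-1404/B(25) = -1404/(2*25) = -1404/50 = -1404*1/50 = -702/25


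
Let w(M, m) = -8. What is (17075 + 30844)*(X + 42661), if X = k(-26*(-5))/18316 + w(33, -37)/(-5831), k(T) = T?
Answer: 109164780176550183/53400298 ≈ 2.0443e+9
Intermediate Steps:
X = 452279/53400298 (X = -26*(-5)/18316 - 8/(-5831) = 130*(1/18316) - 8*(-1/5831) = 65/9158 + 8/5831 = 452279/53400298 ≈ 0.0084696)
(17075 + 30844)*(X + 42661) = (17075 + 30844)*(452279/53400298 + 42661) = 47919*(2278110565257/53400298) = 109164780176550183/53400298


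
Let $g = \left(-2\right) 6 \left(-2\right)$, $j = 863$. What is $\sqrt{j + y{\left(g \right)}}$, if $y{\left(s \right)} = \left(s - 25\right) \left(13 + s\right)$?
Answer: $\sqrt{826} \approx 28.74$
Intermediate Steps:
$g = 24$ ($g = \left(-12\right) \left(-2\right) = 24$)
$y{\left(s \right)} = \left(-25 + s\right) \left(13 + s\right)$
$\sqrt{j + y{\left(g \right)}} = \sqrt{863 - \left(613 - 576\right)} = \sqrt{863 - 37} = \sqrt{826}$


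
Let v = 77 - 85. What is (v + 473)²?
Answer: 216225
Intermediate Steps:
v = -8
(v + 473)² = (-8 + 473)² = 465² = 216225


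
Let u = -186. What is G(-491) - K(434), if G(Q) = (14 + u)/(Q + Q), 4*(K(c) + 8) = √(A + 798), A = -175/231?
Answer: 4014/491 - √868197/132 ≈ 1.1163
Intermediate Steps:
A = -25/33 (A = -175*1/231 = -25/33 ≈ -0.75758)
K(c) = -8 + √868197/132 (K(c) = -8 + √(-25/33 + 798)/4 = -8 + √(26309/33)/4 = -8 + (√868197/33)/4 = -8 + √868197/132)
G(Q) = -86/Q (G(Q) = (14 - 186)/(Q + Q) = -172*1/(2*Q) = -86/Q)
G(-491) - K(434) = -86/(-491) - (-8 + √868197/132) = -86*(-1/491) + (8 - √868197/132) = 86/491 + (8 - √868197/132) = 4014/491 - √868197/132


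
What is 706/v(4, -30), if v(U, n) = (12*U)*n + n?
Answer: -353/735 ≈ -0.48027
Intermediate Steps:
v(U, n) = n + 12*U*n (v(U, n) = 12*U*n + n = n + 12*U*n)
706/v(4, -30) = 706/((-30*(1 + 12*4))) = 706/((-30*(1 + 48))) = 706/((-30*49)) = 706/(-1470) = 706*(-1/1470) = -353/735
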